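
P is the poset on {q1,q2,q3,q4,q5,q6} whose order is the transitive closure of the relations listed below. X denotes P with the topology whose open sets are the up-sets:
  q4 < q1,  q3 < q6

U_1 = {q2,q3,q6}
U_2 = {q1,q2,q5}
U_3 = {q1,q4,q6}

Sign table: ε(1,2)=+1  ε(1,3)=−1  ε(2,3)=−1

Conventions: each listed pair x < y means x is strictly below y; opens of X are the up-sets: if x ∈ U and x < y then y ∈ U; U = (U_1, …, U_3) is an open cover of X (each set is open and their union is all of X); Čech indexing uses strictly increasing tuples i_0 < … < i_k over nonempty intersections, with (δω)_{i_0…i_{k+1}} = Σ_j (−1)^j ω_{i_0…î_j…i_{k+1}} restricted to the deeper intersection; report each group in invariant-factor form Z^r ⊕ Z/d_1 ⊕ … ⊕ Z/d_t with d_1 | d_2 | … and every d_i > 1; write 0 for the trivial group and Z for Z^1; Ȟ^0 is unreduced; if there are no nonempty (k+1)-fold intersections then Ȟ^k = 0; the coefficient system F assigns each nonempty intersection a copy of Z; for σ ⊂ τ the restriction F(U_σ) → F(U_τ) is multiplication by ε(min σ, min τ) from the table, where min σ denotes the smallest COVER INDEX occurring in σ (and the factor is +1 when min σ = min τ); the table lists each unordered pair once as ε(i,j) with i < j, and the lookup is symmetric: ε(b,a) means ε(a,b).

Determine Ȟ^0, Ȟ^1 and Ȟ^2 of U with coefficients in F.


Ȟ^0 ≅ Z, Ȟ^1 ≅ Z, Ȟ^2 ≅ 0

nerve of the cover:
  U12={q2} U13={q6} U23={q1}
C dims 3,3; δ0: rk 2, SNF 1^2
Ȟ^0 = (3 − 2) − 0 = 1, so Ȟ^0 ≅ Z
Ȟ^1 = (3 − 0) − 2 = 1, so Ȟ^1 ≅ Z
Ȟ^2 = (0 − 0) − 0 = 0, so Ȟ^2 ≅ 0


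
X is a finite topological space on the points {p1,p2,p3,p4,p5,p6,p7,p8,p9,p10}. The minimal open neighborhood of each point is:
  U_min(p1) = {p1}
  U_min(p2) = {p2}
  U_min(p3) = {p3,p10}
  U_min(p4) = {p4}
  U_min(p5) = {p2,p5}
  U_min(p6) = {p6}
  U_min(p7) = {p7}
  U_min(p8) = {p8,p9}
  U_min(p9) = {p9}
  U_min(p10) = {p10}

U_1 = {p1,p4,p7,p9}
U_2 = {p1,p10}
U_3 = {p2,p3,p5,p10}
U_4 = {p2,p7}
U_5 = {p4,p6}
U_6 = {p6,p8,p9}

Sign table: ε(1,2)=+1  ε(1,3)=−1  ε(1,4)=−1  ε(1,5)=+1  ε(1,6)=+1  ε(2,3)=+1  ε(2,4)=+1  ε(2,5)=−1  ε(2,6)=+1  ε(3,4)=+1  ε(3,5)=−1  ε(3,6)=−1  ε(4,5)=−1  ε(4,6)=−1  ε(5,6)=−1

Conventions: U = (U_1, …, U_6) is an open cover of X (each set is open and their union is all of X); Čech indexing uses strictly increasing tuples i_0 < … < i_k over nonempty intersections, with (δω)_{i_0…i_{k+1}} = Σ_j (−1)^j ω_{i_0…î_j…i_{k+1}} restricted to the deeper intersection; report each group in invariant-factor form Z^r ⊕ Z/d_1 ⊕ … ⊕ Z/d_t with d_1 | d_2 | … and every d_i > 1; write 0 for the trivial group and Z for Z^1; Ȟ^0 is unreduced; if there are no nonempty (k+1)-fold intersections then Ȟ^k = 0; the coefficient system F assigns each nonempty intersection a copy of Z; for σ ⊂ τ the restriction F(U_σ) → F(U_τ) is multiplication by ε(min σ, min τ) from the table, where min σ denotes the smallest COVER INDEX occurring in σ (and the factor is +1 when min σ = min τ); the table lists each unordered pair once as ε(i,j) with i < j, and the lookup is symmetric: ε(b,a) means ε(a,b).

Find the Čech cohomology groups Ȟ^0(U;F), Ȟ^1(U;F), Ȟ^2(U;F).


nerve of the cover:
  U12={p1} U14={p7} U15={p4} U16={p9} U23={p10} U34={p2} U56={p6}
C dims 6,7; δ0: rk 6, SNF 1^5·2
Ȟ^0 = (6 − 6) − 0 = 0, so Ȟ^0 ≅ 0
Ȟ^1 = (7 − 0) − 6 = 1 plus torsion [2], so Ȟ^1 ≅ Z ⊕ Z/2
Ȟ^2 = (0 − 0) − 0 = 0, so Ȟ^2 ≅ 0

Ȟ^0(U;F) ≅ 0; Ȟ^1(U;F) ≅ Z ⊕ Z/2; Ȟ^2(U;F) ≅ 0


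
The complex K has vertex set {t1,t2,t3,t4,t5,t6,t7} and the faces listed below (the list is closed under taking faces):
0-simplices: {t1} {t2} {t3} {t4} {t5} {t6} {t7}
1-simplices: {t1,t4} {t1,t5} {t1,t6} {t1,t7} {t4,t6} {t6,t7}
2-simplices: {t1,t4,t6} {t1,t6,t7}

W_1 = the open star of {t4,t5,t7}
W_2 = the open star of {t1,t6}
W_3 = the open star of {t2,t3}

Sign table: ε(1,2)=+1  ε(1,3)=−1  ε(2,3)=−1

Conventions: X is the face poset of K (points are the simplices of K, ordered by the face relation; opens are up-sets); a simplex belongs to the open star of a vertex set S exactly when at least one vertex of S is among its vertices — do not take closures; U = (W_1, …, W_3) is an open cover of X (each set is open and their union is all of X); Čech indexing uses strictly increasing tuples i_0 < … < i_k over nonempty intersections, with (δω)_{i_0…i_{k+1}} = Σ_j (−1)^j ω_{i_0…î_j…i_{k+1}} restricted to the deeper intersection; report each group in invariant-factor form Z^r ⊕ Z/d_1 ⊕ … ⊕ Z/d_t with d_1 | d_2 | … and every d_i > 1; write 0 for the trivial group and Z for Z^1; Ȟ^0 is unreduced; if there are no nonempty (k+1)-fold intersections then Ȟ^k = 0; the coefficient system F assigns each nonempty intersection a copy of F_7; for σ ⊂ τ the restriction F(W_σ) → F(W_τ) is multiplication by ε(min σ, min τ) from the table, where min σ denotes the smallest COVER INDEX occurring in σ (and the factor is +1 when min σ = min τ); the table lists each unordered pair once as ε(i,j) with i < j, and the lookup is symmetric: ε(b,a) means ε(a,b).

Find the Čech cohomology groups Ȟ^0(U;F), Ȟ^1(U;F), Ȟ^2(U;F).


cover nerve:
  W1={{t4},{t5},{t7},{t1,t4},{t1,t5},{t1,t7},{t4,t6},{t6,t7},{t1,t4,t6},{t1,t6,t7}} W2={{t1},{t6},{t1,t4},{t1,t5},{t1,t6},{t1,t7},{t4,t6},{t6,t7},{t1,t4,t6},{t1,t6,t7}} W3={{t2},{t3}}
  W12={{t1,t4},{t1,t5},{t1,t7},{t4,t6},{t6,t7},{t1,t4,t6},{t1,t6,t7}}
C dims 3,1; δ0: rk_F7 1
Ȟ^0: (3−1)−0=2 ⇒ Z/7 ⊕ Z/7
Ȟ^1: (1−0)−1=0 ⇒ 0
Ȟ^2: (0−0)−0=0 ⇒ 0

Ȟ^0 ≅ Z/7 ⊕ Z/7,  Ȟ^1 ≅ 0,  Ȟ^2 ≅ 0


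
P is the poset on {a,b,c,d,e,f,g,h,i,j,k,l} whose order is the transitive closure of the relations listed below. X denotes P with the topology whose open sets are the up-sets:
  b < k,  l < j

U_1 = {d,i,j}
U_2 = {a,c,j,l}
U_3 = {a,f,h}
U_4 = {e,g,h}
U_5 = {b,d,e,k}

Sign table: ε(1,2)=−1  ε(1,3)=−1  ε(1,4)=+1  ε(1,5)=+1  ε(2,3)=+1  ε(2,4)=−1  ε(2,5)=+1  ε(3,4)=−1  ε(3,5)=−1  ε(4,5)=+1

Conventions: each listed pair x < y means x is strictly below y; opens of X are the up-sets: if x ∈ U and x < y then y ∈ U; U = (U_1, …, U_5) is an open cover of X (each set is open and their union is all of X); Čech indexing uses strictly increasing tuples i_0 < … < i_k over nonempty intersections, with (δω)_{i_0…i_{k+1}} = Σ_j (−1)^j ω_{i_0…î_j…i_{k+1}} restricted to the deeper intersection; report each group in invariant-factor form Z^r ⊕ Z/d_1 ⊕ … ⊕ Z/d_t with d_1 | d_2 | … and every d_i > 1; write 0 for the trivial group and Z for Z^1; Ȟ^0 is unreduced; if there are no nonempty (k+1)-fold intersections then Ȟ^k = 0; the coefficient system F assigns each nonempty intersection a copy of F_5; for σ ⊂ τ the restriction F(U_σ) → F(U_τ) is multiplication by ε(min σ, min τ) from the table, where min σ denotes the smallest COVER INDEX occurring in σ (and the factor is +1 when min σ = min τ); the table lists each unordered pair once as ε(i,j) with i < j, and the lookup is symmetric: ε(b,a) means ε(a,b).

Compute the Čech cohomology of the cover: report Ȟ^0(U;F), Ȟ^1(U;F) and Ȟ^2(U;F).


Ȟ^0(U;F) ≅ Z/5, Ȟ^1(U;F) ≅ Z/5, Ȟ^2(U;F) ≅ 0

nerve of the cover:
  U12={j} U15={d} U23={a} U34={h} U45={e}
C dims 5,5; δ0: rk_F5 4
Ȟ^0 = (5 − 4) − 0 = 1, so Ȟ^0 ≅ Z/5
Ȟ^1 = (5 − 0) − 4 = 1, so Ȟ^1 ≅ Z/5
Ȟ^2 = (0 − 0) − 0 = 0, so Ȟ^2 ≅ 0


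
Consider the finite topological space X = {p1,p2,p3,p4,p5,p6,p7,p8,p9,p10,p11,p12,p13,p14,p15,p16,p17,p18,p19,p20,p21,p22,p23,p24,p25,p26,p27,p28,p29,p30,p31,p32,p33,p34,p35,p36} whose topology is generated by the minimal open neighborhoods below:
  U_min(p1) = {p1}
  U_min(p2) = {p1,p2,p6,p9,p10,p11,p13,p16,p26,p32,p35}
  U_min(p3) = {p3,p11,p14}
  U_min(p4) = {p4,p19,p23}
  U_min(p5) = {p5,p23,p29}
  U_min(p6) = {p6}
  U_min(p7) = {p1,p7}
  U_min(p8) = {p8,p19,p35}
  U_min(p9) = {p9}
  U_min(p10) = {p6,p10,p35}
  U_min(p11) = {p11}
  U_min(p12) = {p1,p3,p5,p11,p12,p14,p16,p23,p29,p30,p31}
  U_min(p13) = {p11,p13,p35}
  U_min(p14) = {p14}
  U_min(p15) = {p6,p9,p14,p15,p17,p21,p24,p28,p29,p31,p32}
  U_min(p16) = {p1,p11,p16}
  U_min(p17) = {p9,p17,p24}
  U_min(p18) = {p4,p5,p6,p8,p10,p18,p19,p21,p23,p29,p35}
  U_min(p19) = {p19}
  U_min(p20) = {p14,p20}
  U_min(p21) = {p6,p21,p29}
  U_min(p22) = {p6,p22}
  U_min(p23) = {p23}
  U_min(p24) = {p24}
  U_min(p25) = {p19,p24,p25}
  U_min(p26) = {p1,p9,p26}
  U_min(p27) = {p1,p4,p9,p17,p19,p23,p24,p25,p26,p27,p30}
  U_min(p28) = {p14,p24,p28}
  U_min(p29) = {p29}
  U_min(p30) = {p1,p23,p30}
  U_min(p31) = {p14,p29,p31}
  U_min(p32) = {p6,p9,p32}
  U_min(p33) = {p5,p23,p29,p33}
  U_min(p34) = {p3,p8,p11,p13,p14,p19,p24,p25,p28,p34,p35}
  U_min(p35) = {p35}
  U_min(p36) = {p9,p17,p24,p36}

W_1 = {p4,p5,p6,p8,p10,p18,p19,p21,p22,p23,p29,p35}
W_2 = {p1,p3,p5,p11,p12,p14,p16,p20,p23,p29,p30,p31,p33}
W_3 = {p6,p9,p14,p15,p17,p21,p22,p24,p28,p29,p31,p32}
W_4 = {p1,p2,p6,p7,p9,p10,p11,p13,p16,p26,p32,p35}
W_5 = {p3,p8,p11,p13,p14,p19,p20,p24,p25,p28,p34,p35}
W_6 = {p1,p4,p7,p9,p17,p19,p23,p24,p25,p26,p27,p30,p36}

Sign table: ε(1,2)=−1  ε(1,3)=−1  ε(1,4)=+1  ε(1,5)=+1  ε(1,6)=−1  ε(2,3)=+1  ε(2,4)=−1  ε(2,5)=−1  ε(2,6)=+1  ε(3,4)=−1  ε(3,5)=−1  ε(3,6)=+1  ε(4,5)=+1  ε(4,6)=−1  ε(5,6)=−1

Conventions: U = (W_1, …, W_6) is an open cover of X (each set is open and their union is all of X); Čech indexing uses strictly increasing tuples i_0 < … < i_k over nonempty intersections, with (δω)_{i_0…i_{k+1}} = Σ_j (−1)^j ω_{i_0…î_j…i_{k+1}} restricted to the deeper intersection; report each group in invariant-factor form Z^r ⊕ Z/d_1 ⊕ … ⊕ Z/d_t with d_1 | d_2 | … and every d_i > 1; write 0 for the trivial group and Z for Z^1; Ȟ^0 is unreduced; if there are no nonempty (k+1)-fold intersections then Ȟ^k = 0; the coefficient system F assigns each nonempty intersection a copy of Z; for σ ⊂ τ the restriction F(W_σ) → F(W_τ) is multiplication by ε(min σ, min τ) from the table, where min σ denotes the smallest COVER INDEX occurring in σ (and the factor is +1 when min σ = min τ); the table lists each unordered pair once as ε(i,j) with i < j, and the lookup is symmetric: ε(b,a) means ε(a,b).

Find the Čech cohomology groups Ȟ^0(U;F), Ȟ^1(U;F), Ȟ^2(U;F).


Ȟ^0(U;F) ≅ Z; Ȟ^1(U;F) ≅ 0; Ȟ^2(U;F) ≅ Z/2

intersection data:
  W12={p5,p23,p29} W13={p6,p21,p22,p29} W14={p6,p10,p35} W15={p8,p19,p35} W16={p4,p19,p23} W23={p14,p29,p31} W24={p1,p11,p16} W25={p3,p11,p14,p20} W26={p1,p23,p30} W34={p6,p9,p32} W35={p14,p24,p28} W36={p9,p17,p24} W45={p11,p13,p35} W46={p1,p7,p9,p26} W56={p19,p24,p25}
  W123={p29} W126={p23} W134={p6} W145={p35} W156={p19} W235={p14} W245={p11} W246={p1} W346={p9} W356={p24}
C dims 6,15,10; δ0: rk 5, SNF 1^5; δ1: rk 10, SNF 1^9·2
Ȟ^0 = (6 − 5) − 0 = 1, so Ȟ^0 ≅ Z
Ȟ^1 = (15 − 10) − 5 = 0, so Ȟ^1 ≅ 0
Ȟ^2 = (10 − 0) − 10 = 0 plus torsion [2], so Ȟ^2 ≅ Z/2


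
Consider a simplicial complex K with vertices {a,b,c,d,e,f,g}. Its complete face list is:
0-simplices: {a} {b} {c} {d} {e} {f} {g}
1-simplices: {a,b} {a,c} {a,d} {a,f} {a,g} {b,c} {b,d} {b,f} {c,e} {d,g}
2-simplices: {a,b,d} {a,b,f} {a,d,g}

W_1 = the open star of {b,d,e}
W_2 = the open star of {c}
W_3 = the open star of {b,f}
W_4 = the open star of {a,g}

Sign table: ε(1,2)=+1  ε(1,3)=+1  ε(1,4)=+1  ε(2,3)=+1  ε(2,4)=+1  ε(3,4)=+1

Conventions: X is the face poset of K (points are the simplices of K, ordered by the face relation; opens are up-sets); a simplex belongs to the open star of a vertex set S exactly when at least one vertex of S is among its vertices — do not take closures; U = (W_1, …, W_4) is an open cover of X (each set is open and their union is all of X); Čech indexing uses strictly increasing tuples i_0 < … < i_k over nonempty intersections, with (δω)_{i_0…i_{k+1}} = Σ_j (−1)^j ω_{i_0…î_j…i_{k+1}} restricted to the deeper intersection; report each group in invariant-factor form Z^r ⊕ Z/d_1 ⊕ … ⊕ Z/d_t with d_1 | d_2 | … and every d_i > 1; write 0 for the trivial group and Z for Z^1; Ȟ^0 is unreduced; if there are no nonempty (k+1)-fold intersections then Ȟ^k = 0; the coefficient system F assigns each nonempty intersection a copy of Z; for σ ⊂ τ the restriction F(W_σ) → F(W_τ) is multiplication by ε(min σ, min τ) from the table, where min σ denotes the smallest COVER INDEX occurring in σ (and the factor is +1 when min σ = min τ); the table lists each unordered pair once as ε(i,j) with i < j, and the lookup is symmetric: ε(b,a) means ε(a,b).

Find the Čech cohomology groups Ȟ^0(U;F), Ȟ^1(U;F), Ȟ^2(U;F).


intersection data:
  W1={{b},{d},{e},{a,b},{a,d},{b,c},{b,d},{b,f},{c,e},{d,g},{a,b,d},{a,b,f},{a,d,g}} W2={{c},{a,c},{b,c},{c,e}} W3={{b},{f},{a,b},{a,f},{b,c},{b,d},{b,f},{a,b,d},{a,b,f}} W4={{a},{g},{a,b},{a,c},{a,d},{a,f},{a,g},{d,g},{a,b,d},{a,b,f},{a,d,g}}
  W12={{b,c},{c,e}} W13={{b},{a,b},{b,c},{b,d},{b,f},{a,b,d},{a,b,f}} W14={{a,b},{a,d},{d,g},{a,b,d},{a,b,f},{a,d,g}} W23={{b,c}} W24={{a,c}} W34={{a,b},{a,f},{a,b,d},{a,b,f}}
  W123={{b,c}} W134={{a,b},{a,b,d},{a,b,f}}
C dims 4,6,2; δ0: rk 3, SNF 1^3; δ1: rk 2, SNF 1^2
Ȟ^0 = (4 − 3) − 0 = 1, so Ȟ^0 ≅ Z
Ȟ^1 = (6 − 2) − 3 = 1, so Ȟ^1 ≅ Z
Ȟ^2 = (2 − 0) − 2 = 0, so Ȟ^2 ≅ 0

Ȟ^0(U;F) ≅ Z; Ȟ^1(U;F) ≅ Z; Ȟ^2(U;F) ≅ 0


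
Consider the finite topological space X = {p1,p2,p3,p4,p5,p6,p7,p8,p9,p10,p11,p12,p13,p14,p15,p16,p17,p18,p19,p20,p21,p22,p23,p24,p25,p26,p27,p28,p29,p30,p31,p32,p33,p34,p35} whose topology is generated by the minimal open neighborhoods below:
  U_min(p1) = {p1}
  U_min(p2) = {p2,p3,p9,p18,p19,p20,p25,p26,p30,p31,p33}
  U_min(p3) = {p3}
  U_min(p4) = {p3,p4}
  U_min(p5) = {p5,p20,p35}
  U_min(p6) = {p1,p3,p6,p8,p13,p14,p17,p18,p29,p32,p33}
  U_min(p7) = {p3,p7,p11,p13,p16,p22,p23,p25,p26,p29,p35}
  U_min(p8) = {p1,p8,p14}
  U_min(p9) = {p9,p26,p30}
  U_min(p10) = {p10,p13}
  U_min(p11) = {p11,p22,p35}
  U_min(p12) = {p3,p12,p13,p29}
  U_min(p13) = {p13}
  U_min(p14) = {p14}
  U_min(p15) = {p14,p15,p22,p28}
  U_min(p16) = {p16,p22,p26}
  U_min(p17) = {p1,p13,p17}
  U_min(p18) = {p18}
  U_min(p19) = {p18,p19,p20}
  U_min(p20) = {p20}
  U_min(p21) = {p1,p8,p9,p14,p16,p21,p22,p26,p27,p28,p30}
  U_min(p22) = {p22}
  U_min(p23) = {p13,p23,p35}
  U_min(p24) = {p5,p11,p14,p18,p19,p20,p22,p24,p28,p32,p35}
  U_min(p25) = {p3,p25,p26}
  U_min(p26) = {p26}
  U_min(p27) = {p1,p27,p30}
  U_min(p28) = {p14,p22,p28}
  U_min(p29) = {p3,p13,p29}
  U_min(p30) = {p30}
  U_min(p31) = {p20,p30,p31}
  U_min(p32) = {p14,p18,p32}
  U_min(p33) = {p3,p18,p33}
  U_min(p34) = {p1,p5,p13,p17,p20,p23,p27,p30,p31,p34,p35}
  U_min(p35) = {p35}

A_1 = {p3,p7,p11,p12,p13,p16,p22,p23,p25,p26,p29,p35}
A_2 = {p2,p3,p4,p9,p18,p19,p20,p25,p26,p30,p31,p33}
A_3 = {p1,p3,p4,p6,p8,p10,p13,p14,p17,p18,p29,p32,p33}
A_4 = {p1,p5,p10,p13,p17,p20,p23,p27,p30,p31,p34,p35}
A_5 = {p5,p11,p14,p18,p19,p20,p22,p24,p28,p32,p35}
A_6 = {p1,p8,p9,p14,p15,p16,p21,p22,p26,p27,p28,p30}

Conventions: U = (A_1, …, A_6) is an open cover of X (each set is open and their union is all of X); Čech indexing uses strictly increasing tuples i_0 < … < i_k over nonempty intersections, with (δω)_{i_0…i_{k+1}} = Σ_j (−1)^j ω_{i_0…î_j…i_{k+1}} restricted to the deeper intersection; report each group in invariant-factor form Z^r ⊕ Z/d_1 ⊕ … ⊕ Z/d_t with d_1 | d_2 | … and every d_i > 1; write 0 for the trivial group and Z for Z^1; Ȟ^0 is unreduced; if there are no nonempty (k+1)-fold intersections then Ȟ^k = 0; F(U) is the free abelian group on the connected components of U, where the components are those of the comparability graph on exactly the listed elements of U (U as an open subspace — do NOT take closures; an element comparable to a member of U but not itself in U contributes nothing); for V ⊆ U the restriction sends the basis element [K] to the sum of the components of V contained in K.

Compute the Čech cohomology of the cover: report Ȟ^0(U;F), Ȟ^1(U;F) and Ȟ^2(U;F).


nonempty intersections:
  A12={p3,p25,p26} A13={p3,p13,p29} A14={p13,p23,p35} A15={p11,p22,p35} A16={p16,p22,p26} A23={p3,p4,p18,p33} A24={p20,p30,p31} A25={p18,p19,p20} A26={p9,p26,p30} A34={p1,p10,p13,p17} A35={p14,p18,p32} A36={p1,p8,p14} A45={p5,p20,p35} A46={p1,p27,p30} A56={p14,p22,p28}
  A123={p3} A126={p26} A134={p13} A145={p35} A156={p22} A235={p18} A245={p20} A246={p30} A346={p1} A356={p14}
components per intersection:
  A1: {p3,p7,p11,p12,p13,p16,p22,p23,p25,p26,p29,p35}
  A2: {p2,p3,p4,p9,p18,p19,p20,p25,p26,p30,p31,p33}
  A3: {p1,p3,p4,p6,p8,p10,p13,p14,p17,p18,p29,p32,p33}
  A4: {p1,p5,p10,p13,p17,p20,p23,p27,p30,p31,p34,p35}
  A5: {p5,p11,p14,p18,p19,p20,p22,p24,p28,p32,p35}
  A6: {p1,p8,p9,p14,p15,p16,p21,p22,p26,p27,p28,p30}
  A12: {p3,p25,p26}
  A13: {p3,p13,p29}
  A14: {p13,p23,p35}
  A15: {p11,p22,p35}
  A16: {p16,p22,p26}
  A23: {p3,p4,p18,p33}
  A24: {p20,p30,p31}
  A25: {p18,p19,p20}
  A26: {p9,p26,p30}
  A34: {p1,p10,p13,p17}
  A35: {p14,p18,p32}
  A36: {p1,p8,p14}
  A45: {p5,p20,p35}
  A46: {p1,p27,p30}
  A56: {p14,p22,p28}
  A123: {p3}
  A126: {p26}
  A134: {p13}
  A145: {p35}
  A156: {p22}
  A235: {p18}
  A245: {p20}
  A246: {p30}
  A346: {p1}
  A356: {p14}
C dims 6,15,10; δ0: rk 5, SNF 1^5; δ1: rk 10, SNF 1^9·2
Ȟ^0: (6−5)−0=1 ⇒ Z
Ȟ^1: (15−10)−5=0 ⇒ 0
Ȟ^2: (10−0)−10=0 plus torsion [2] ⇒ Z/2

Ȟ^0(U;F) ≅ Z, Ȟ^1(U;F) ≅ 0 and Ȟ^2(U;F) ≅ Z/2


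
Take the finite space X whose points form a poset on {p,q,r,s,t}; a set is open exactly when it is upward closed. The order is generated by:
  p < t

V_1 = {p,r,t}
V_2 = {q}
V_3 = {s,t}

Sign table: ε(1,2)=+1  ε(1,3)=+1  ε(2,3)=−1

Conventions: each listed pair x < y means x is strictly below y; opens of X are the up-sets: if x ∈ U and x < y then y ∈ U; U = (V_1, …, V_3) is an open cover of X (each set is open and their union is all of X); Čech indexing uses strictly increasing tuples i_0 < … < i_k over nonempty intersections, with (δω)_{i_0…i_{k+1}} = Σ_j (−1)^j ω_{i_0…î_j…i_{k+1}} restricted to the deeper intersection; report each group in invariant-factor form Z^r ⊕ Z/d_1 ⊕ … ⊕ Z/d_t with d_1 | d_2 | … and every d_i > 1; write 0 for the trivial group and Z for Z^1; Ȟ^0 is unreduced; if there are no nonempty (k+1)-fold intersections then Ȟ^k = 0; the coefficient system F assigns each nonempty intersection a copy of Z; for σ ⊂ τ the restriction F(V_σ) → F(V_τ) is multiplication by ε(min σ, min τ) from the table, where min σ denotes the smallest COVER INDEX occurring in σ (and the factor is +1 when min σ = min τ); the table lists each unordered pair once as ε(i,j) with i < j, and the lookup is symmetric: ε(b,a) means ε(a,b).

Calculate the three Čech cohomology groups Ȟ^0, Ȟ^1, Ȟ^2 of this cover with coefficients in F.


Ȟ^0(U;F) ≅ Z^2; Ȟ^1(U;F) ≅ 0; Ȟ^2(U;F) ≅ 0

nerve of the cover:
  V13={t}
C dims 3,1; δ0: rk 1, SNF 1^1
Ȟ^0 = (3 − 1) − 0 = 2, so Ȟ^0 ≅ Z^2
Ȟ^1 = (1 − 0) − 1 = 0, so Ȟ^1 ≅ 0
Ȟ^2 = (0 − 0) − 0 = 0, so Ȟ^2 ≅ 0


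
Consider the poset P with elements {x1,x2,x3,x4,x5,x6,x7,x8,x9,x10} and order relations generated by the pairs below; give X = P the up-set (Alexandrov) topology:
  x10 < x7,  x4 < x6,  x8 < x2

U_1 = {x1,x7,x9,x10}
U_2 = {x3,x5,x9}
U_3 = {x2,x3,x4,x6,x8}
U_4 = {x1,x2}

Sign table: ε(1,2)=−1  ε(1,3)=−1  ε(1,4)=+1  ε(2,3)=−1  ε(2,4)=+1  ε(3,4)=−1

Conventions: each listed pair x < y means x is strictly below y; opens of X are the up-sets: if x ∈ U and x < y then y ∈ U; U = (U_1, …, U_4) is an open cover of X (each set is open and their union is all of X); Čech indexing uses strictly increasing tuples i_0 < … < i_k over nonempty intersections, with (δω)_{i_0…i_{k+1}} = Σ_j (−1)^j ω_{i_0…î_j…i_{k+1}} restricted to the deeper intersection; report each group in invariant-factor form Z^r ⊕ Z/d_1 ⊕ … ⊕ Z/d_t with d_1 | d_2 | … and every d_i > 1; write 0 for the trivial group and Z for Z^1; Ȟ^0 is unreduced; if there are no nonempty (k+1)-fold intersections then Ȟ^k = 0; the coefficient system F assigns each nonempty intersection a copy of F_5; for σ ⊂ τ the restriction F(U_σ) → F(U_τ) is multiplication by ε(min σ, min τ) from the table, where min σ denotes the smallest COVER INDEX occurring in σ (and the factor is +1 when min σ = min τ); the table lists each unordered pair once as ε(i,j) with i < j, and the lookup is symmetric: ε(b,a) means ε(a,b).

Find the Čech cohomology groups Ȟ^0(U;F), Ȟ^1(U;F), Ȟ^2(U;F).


cover nerve:
  U12={x9} U14={x1} U23={x3} U34={x2}
C dims 4,4; δ0: rk_F5 4
Ȟ^0: (4−4)−0=0 ⇒ 0
Ȟ^1: (4−0)−4=0 ⇒ 0
Ȟ^2: (0−0)−0=0 ⇒ 0

Ȟ^0(U;F) ≅ 0, Ȟ^1(U;F) ≅ 0, Ȟ^2(U;F) ≅ 0


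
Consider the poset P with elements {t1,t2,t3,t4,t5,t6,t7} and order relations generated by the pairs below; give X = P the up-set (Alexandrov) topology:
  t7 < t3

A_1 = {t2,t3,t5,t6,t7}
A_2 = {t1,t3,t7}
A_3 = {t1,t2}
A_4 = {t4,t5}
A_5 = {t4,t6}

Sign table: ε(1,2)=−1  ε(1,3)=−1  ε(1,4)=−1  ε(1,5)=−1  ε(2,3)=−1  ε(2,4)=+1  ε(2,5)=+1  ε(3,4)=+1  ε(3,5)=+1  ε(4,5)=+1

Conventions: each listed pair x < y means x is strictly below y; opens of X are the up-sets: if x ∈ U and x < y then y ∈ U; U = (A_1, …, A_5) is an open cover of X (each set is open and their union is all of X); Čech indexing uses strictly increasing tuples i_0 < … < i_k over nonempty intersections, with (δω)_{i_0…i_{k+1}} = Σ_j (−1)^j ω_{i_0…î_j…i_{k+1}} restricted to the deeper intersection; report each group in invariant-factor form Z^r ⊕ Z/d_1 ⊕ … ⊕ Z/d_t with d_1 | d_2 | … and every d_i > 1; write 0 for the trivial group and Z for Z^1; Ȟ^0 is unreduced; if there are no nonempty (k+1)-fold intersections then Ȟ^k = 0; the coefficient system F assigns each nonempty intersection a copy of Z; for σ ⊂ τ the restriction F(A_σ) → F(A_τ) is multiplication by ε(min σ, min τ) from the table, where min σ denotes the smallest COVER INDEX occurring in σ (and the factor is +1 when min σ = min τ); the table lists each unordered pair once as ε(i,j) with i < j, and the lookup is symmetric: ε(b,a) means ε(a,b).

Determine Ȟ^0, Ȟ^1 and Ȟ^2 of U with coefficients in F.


Ȟ^0 = 0, Ȟ^1 = Z ⊕ Z/2 and Ȟ^2 = 0

nonempty intersections:
  A12={t3,t7} A13={t2} A14={t5} A15={t6} A23={t1} A45={t4}
C dims 5,6; δ0: rk 5, SNF 1^4·2
Ȟ^0: (5−5)−0=0 ⇒ 0
Ȟ^1: (6−0)−5=1 plus torsion [2] ⇒ Z ⊕ Z/2
Ȟ^2: (0−0)−0=0 ⇒ 0


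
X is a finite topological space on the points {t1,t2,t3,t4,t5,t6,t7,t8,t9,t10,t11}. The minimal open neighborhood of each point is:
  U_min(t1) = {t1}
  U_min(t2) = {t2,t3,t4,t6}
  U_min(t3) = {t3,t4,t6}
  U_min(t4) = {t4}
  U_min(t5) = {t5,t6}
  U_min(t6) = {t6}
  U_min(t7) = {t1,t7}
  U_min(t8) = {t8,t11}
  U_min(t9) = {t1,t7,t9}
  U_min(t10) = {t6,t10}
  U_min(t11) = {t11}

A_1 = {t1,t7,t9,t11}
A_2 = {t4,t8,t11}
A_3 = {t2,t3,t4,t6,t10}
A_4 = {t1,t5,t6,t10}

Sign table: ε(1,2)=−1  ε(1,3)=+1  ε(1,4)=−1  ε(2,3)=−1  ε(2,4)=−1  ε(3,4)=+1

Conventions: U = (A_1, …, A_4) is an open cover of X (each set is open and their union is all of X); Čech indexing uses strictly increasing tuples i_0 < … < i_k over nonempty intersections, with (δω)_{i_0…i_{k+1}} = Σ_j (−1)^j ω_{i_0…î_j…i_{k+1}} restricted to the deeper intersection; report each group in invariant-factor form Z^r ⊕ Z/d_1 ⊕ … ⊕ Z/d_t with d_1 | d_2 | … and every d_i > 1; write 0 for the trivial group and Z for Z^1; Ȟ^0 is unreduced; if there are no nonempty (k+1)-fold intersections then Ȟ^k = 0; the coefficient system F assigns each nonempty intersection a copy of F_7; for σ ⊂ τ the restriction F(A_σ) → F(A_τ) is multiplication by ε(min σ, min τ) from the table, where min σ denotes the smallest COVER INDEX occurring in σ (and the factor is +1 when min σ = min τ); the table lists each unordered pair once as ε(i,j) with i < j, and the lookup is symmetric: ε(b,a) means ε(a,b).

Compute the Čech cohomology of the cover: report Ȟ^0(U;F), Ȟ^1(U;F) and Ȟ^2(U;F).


Ȟ^0(U;F) ≅ 0; Ȟ^1(U;F) ≅ 0; Ȟ^2(U;F) ≅ 0

cover nerve:
  A12={t11} A14={t1} A23={t4} A34={t6,t10}
C dims 4,4; δ0: rk_F7 4
Ȟ^0: (4−4)−0=0 ⇒ 0
Ȟ^1: (4−0)−4=0 ⇒ 0
Ȟ^2: (0−0)−0=0 ⇒ 0


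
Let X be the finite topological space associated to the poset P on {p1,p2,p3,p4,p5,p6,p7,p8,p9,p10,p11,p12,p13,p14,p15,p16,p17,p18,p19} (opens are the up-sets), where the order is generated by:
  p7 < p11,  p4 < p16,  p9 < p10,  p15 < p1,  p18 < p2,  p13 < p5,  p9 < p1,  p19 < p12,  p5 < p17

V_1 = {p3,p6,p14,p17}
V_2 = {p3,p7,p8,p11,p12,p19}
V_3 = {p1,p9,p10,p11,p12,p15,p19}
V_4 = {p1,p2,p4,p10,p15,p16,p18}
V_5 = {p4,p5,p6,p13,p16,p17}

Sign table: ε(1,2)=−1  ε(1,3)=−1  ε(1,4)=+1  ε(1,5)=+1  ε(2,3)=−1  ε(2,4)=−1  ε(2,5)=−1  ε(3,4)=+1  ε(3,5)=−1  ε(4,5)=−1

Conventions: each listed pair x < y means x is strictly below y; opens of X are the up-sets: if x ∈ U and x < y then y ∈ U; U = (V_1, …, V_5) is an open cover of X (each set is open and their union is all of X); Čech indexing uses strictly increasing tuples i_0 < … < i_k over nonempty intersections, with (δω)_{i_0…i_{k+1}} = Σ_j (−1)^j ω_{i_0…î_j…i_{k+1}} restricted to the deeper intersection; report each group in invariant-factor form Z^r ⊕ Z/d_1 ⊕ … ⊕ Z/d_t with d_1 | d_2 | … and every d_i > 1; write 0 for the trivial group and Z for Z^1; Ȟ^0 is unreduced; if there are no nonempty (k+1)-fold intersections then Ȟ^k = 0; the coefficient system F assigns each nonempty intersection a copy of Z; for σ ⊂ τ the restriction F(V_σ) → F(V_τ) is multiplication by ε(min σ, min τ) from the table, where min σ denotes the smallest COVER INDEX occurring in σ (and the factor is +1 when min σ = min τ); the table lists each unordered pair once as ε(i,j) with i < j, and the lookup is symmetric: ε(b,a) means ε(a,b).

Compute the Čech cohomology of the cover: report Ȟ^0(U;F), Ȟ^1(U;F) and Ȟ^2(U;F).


Ȟ^0 = 0, Ȟ^1 = Z/2 and Ȟ^2 = 0

intersection data:
  V12={p3} V15={p6,p17} V23={p11,p12,p19} V34={p1,p10,p15} V45={p4,p16}
C dims 5,5; δ0: rk 5, SNF 1^4·2
Ȟ^0 = (5 − 5) − 0 = 0, so Ȟ^0 ≅ 0
Ȟ^1 = (5 − 0) − 5 = 0 plus torsion [2], so Ȟ^1 ≅ Z/2
Ȟ^2 = (0 − 0) − 0 = 0, so Ȟ^2 ≅ 0


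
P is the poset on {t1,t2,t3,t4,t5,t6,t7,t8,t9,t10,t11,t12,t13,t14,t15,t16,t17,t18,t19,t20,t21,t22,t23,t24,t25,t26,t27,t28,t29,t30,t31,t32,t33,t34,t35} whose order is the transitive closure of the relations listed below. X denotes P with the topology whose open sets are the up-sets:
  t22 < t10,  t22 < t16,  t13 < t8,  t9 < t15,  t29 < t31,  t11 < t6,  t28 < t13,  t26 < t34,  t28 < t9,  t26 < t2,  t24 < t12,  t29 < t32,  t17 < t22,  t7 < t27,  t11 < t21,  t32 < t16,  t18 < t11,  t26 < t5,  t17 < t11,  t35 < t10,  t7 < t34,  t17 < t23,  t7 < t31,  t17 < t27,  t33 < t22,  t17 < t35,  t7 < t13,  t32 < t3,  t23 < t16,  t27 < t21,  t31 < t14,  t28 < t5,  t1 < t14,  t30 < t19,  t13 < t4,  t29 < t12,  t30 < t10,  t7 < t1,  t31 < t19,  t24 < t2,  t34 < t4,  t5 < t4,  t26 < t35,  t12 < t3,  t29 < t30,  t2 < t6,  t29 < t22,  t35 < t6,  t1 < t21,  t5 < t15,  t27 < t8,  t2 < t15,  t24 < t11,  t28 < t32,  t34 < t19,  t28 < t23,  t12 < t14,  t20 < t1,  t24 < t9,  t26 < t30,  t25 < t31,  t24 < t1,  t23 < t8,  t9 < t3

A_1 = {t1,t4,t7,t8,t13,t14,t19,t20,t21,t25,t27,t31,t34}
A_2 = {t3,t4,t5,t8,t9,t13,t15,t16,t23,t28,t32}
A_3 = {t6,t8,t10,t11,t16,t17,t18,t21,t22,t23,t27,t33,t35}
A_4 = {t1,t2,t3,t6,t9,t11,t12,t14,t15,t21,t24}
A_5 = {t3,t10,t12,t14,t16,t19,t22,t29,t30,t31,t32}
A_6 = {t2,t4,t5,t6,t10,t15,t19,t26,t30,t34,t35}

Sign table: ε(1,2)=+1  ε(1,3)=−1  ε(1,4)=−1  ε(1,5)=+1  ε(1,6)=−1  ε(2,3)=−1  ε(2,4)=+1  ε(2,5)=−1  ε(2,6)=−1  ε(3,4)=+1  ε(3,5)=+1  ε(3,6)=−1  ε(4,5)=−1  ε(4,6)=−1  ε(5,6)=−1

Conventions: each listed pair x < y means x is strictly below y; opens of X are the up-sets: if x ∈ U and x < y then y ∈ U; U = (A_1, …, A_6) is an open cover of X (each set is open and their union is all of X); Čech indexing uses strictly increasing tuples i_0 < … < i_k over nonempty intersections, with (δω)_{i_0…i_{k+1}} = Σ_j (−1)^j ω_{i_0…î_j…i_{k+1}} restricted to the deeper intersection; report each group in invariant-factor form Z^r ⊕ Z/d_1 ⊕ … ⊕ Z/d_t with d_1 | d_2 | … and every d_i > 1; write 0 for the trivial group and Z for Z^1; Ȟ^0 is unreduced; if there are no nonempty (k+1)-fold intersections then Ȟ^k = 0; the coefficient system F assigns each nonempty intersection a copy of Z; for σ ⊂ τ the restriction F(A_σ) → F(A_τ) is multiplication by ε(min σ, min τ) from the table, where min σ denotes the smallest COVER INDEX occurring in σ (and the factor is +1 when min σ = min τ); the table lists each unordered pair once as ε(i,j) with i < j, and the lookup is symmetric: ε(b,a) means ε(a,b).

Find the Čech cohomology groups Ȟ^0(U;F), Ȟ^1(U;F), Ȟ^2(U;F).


nerve simplices:
  A12={t4,t8,t13} A13={t8,t21,t27} A14={t1,t14,t21} A15={t14,t19,t31} A16={t4,t19,t34} A23={t8,t16,t23} A24={t3,t9,t15} A25={t3,t16,t32} A26={t4,t5,t15} A34={t6,t11,t21} A35={t10,t16,t22} A36={t6,t10,t35} A45={t3,t12,t14} A46={t2,t6,t15} A56={t10,t19,t30}
  A123={t8} A126={t4} A134={t21} A145={t14} A156={t19} A235={t16} A245={t3} A246={t15} A346={t6} A356={t10}
C dims 6,15,10; δ0: rk 6, SNF 1^5·2; δ1: rk 9, SNF 1^9
degree 0: 6−6−0 = 0 → Ȟ^0 ≅ 0
degree 1: 15−9−6 = 0 plus torsion [2] → Ȟ^1 ≅ Z/2
degree 2: 10−0−9 = 1 → Ȟ^2 ≅ Z

Ȟ^0 = 0, Ȟ^1 = Z/2 and Ȟ^2 = Z


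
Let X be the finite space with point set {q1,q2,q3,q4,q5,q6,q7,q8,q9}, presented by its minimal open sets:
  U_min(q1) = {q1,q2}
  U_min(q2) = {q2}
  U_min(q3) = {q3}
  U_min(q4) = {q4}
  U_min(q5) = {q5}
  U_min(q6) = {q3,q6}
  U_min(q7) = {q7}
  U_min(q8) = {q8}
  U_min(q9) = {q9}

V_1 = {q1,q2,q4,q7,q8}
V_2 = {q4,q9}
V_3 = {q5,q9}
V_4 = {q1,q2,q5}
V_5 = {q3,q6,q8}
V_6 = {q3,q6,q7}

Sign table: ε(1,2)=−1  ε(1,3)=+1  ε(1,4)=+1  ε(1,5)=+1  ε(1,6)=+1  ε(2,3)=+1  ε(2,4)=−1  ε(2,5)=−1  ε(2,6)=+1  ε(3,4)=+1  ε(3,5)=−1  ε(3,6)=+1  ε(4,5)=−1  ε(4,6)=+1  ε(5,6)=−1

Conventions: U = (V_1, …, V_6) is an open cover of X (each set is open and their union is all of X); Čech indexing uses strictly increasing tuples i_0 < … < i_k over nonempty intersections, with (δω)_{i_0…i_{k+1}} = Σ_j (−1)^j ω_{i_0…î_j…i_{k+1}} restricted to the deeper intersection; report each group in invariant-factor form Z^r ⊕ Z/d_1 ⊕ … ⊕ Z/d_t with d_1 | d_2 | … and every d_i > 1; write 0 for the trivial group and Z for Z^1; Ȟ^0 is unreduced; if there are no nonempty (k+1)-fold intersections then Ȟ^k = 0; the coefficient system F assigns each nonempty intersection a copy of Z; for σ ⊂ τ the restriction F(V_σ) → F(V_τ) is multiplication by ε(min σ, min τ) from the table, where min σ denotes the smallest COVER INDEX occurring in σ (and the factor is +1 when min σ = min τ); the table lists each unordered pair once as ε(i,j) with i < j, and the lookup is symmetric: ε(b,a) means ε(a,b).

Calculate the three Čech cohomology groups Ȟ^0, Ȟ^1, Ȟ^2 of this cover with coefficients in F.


Ȟ^0 = 0, Ȟ^1 = Z ⊕ Z/2, Ȟ^2 = 0

cover nerve:
  V12={q4} V14={q1,q2} V15={q8} V16={q7} V23={q9} V34={q5} V56={q3,q6}
C dims 6,7; δ0: rk 6, SNF 1^5·2
Ȟ^0: (6−6)−0=0 ⇒ 0
Ȟ^1: (7−0)−6=1 plus torsion [2] ⇒ Z ⊕ Z/2
Ȟ^2: (0−0)−0=0 ⇒ 0


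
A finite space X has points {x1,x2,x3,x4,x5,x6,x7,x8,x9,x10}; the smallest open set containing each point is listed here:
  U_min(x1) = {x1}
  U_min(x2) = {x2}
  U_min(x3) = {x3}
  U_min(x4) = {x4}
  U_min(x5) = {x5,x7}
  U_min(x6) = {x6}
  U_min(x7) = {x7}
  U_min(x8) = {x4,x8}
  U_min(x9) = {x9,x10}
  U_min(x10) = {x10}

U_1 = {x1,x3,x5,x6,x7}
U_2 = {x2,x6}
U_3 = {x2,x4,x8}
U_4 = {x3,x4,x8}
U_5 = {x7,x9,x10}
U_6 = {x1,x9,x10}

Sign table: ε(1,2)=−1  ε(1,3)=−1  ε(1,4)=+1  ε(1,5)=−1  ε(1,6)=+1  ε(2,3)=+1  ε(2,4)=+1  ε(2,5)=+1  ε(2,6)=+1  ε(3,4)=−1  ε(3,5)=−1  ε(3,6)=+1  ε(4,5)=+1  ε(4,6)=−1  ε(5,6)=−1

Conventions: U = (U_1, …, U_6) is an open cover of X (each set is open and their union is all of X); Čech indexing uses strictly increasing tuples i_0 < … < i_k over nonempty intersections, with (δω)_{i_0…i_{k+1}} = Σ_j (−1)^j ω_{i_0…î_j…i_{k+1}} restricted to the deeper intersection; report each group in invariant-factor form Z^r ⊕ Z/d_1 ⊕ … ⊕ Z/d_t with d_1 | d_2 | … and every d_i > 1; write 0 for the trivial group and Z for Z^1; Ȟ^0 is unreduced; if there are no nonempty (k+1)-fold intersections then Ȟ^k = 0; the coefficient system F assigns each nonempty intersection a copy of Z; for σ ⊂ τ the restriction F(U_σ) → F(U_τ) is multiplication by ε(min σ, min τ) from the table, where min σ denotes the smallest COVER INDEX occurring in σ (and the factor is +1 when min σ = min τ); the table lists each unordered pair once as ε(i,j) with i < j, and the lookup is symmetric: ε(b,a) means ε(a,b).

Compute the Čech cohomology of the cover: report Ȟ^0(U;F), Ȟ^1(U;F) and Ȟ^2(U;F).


Ȟ^0 ≅ Z,  Ȟ^1 ≅ Z^2,  Ȟ^2 ≅ 0

nerve of the cover:
  U12={x6} U14={x3} U15={x7} U16={x1} U23={x2} U34={x4,x8} U56={x9,x10}
C dims 6,7; δ0: rk 5, SNF 1^5
Ȟ^0 = (6 − 5) − 0 = 1, so Ȟ^0 ≅ Z
Ȟ^1 = (7 − 0) − 5 = 2, so Ȟ^1 ≅ Z^2
Ȟ^2 = (0 − 0) − 0 = 0, so Ȟ^2 ≅ 0


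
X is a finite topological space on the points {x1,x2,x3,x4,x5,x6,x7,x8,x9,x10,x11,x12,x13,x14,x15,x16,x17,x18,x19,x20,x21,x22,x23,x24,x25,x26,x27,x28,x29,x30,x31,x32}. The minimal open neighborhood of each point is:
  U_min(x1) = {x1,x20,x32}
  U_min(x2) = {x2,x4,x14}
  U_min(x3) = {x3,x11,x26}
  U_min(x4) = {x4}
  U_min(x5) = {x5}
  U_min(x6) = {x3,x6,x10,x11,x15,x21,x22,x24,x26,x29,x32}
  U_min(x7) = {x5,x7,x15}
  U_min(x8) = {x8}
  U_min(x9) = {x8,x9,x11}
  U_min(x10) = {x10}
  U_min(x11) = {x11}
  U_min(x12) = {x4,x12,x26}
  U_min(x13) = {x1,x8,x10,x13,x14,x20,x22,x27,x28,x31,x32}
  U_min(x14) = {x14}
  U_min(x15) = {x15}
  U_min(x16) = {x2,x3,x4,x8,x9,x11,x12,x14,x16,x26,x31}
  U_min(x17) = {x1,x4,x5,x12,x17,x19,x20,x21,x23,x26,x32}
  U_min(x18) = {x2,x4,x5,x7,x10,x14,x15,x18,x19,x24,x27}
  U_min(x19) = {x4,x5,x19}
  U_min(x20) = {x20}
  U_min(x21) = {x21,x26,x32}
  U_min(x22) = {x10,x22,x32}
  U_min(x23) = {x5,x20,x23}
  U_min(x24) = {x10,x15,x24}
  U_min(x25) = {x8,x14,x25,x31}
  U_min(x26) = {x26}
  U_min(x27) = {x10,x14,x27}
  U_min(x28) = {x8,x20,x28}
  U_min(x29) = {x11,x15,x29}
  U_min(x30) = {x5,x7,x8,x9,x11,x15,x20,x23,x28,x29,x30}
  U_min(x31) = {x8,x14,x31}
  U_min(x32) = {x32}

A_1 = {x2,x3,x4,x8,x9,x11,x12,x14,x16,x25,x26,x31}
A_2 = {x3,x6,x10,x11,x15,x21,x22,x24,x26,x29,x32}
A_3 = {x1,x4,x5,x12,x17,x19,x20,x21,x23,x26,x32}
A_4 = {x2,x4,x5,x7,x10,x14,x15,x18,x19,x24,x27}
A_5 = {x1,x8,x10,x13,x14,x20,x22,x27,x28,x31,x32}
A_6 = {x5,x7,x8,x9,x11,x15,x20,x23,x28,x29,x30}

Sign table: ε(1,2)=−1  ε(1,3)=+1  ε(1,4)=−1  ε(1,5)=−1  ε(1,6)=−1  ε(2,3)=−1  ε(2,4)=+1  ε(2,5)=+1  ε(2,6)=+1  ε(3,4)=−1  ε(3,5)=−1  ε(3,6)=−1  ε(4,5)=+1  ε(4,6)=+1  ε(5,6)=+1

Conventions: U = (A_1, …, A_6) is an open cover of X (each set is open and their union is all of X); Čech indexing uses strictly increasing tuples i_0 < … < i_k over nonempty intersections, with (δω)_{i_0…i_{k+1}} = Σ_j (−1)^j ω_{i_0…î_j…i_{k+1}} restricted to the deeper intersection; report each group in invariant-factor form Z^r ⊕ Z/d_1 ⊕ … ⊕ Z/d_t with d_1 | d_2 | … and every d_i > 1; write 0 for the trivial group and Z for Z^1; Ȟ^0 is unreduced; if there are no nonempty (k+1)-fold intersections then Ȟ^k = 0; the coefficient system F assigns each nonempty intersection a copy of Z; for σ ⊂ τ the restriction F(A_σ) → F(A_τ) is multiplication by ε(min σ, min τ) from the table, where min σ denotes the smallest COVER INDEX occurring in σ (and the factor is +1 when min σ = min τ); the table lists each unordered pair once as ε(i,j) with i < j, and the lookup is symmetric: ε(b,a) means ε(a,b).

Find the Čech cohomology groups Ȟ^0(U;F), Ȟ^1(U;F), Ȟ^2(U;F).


intersection data:
  A12={x3,x11,x26} A13={x4,x12,x26} A14={x2,x4,x14} A15={x8,x14,x31} A16={x8,x9,x11} A23={x21,x26,x32} A24={x10,x15,x24} A25={x10,x22,x32} A26={x11,x15,x29} A34={x4,x5,x19} A35={x1,x20,x32} A36={x5,x20,x23} A45={x10,x14,x27} A46={x5,x7,x15} A56={x8,x20,x28}
  A123={x26} A126={x11} A134={x4} A145={x14} A156={x8} A235={x32} A245={x10} A246={x15} A346={x5} A356={x20}
C dims 6,15,10; δ0: rk 5, SNF 1^5; δ1: rk 10, SNF 1^9·2
Ȟ^0 = (6 − 5) − 0 = 1, so Ȟ^0 ≅ Z
Ȟ^1 = (15 − 10) − 5 = 0, so Ȟ^1 ≅ 0
Ȟ^2 = (10 − 0) − 10 = 0 plus torsion [2], so Ȟ^2 ≅ Z/2

Ȟ^0(U;F) ≅ Z,  Ȟ^1(U;F) ≅ 0,  Ȟ^2(U;F) ≅ Z/2


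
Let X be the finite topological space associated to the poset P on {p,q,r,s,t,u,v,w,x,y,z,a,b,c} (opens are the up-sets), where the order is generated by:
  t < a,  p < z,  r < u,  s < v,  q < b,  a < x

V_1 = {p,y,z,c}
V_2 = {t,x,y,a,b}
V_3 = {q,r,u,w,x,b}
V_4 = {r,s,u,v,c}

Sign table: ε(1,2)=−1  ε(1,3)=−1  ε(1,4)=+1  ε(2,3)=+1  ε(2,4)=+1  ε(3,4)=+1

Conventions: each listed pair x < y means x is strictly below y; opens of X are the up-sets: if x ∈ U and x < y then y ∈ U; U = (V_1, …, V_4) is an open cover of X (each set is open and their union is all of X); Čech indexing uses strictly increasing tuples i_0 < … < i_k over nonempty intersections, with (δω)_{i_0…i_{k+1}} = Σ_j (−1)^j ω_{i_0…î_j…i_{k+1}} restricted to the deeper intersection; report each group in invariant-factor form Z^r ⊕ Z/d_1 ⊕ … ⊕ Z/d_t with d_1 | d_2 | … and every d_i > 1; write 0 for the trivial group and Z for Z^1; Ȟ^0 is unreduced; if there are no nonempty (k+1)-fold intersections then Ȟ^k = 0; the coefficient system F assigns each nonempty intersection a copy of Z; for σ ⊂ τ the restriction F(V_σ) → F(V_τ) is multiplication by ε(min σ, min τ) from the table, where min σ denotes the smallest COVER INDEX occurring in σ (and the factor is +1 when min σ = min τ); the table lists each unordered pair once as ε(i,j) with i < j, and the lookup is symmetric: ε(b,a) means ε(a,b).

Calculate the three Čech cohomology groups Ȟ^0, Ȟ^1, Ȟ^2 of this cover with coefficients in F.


Ȟ^0 ≅ 0,  Ȟ^1 ≅ Z/2,  Ȟ^2 ≅ 0

nerve simplices:
  V12={y} V14={c} V23={x,b} V34={r,u}
C dims 4,4; δ0: rk 4, SNF 1^3·2
degree 0: 4−4−0 = 0 → Ȟ^0 ≅ 0
degree 1: 4−0−4 = 0 plus torsion [2] → Ȟ^1 ≅ Z/2
degree 2: 0−0−0 = 0 → Ȟ^2 ≅ 0


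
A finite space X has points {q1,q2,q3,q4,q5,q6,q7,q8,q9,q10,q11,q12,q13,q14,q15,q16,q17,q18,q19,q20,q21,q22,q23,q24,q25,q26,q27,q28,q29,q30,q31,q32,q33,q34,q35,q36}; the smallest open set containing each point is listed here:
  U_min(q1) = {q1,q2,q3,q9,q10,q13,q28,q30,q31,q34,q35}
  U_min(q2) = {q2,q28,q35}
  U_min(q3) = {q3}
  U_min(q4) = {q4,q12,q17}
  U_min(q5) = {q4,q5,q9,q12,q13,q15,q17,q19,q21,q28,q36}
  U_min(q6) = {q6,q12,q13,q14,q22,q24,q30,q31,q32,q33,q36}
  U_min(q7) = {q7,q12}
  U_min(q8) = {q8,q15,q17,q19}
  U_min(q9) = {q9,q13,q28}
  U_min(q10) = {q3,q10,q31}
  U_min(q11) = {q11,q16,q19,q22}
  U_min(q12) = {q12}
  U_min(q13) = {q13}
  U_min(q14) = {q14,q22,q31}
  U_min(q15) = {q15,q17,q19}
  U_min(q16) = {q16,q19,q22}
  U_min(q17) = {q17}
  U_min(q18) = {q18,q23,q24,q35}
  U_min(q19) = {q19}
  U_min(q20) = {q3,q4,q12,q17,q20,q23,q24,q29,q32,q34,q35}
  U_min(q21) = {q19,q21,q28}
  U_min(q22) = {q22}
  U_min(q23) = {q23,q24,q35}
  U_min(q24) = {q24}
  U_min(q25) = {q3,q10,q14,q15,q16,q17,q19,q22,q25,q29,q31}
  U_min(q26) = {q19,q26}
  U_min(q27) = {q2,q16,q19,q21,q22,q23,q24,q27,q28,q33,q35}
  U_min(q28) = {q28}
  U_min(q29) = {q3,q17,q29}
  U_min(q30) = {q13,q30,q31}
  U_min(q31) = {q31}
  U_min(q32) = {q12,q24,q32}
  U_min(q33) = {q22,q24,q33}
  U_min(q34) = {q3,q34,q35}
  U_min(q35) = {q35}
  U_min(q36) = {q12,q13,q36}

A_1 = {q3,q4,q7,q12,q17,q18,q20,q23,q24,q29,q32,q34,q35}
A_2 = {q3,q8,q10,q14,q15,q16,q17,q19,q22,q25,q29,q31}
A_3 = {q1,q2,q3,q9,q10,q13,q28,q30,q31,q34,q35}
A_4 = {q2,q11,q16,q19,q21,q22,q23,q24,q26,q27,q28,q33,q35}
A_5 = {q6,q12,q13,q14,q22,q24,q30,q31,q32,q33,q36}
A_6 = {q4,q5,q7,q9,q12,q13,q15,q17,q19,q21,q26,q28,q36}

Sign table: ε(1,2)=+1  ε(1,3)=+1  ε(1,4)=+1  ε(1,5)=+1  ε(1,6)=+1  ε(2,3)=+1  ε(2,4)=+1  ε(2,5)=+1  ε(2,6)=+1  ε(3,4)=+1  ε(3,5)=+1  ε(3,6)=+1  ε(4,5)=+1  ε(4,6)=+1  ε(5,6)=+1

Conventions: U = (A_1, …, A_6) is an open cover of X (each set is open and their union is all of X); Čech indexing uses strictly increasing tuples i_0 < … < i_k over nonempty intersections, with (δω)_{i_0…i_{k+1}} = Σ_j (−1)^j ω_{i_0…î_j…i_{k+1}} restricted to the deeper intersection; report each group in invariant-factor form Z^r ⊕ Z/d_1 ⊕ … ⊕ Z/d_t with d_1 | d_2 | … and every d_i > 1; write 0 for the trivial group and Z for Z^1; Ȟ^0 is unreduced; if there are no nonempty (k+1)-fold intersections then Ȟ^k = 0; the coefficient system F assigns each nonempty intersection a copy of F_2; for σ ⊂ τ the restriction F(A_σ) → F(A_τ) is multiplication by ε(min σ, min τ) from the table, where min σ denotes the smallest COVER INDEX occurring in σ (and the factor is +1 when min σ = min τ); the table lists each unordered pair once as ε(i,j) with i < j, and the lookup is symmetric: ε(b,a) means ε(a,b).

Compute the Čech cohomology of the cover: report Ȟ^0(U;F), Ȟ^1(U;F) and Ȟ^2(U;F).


cover nerve:
  A12={q3,q17,q29} A13={q3,q34,q35} A14={q23,q24,q35} A15={q12,q24,q32} A16={q4,q7,q12,q17} A23={q3,q10,q31} A24={q16,q19,q22} A25={q14,q22,q31} A26={q15,q17,q19} A34={q2,q28,q35} A35={q13,q30,q31} A36={q9,q13,q28} A45={q22,q24,q33} A46={q19,q21,q26,q28} A56={q12,q13,q36}
  A123={q3} A126={q17} A134={q35} A145={q24} A156={q12} A235={q31} A245={q22} A246={q19} A346={q28} A356={q13}
C dims 6,15,10; δ0: rk_F2 5; δ1: rk_F2 9
Ȟ^0: (6−5)−0=1 ⇒ Z/2
Ȟ^1: (15−9)−5=1 ⇒ Z/2
Ȟ^2: (10−0)−9=1 ⇒ Z/2

Ȟ^0(U;F) ≅ Z/2,  Ȟ^1(U;F) ≅ Z/2,  Ȟ^2(U;F) ≅ Z/2
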